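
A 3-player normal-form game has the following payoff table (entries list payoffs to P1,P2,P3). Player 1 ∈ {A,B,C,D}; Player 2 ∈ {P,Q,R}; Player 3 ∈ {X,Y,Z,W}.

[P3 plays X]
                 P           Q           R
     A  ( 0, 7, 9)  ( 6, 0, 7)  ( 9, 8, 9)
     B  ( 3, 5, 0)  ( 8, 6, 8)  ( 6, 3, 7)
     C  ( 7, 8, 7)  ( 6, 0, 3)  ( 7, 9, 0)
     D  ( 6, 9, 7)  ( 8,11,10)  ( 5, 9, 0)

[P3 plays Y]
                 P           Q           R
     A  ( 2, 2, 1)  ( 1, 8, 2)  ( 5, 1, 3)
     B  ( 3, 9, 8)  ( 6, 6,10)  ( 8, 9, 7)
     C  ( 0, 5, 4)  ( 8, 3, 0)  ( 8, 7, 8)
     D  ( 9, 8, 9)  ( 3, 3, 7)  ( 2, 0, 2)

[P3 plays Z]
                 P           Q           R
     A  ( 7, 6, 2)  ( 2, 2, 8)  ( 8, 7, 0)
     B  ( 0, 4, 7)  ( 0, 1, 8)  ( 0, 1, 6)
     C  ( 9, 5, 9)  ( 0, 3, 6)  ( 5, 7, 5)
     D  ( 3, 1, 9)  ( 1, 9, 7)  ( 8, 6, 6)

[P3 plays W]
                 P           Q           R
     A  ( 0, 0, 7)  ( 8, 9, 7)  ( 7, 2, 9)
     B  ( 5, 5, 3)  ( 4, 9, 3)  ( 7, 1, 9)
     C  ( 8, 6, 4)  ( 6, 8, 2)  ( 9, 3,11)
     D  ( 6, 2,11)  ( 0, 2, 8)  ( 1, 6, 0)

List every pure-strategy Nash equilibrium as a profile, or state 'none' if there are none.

Nash profiles: (A,R,X), (D,Q,X)

(A,P,X): not NE [P1→C gives 7>0; P2→R gives 8>7]
(A,P,Y): not NE [P1→D gives 9>2; P2→Q gives 8>2; P3→X gives 9>1]
(A,P,Z): not NE [P1→C gives 9>7; P2→R gives 7>6; P3→X gives 9>2]
(A,P,W): not NE [P1→C gives 8>0; P2→Q gives 9>0; P3→X gives 9>7]
(A,Q,X): not NE [P1→D gives 8>6; P2→R gives 8>0; P3→Z gives 8>7]
(A,Q,Y): not NE [P1→C gives 8>1; P3→Z gives 8>2]
(A,Q,Z): not NE [P2→R gives 7>2]
(A,Q,W): not NE [P3→Z gives 8>7]
(A,R,X): NE
(A,R,Y): not NE [P1→C gives 8>5; P2→Q gives 8>1; P3→W gives 9>3]
(A,R,Z): not NE [P3→W gives 9>0]
(A,R,W): not NE [P1→C gives 9>7; P2→Q gives 9>2]
(B,P,X): not NE [P1→C gives 7>3; P2→Q gives 6>5; P3→Y gives 8>0]
(B,P,Y): not NE [P1→D gives 9>3]
(B,P,Z): not NE [P1→C gives 9>0; P3→Y gives 8>7]
(B,P,W): not NE [P1→C gives 8>5; P2→Q gives 9>5; P3→Y gives 8>3]
(B,Q,X): not NE [P3→Y gives 10>8]
(B,Q,Y): not NE [P1→C gives 8>6; P2→R gives 9>6]
(B,Q,Z): not NE [P1→A gives 2>0; P2→P gives 4>1; P3→Y gives 10>8]
(B,Q,W): not NE [P1→A gives 8>4; P3→Y gives 10>3]
(B,R,X): not NE [P1→A gives 9>6; P2→Q gives 6>3; P3→W gives 9>7]
(B,R,Y): not NE [P3→W gives 9>7]
(B,R,Z): not NE [P1→D gives 8>0; P2→P gives 4>1; P3→W gives 9>6]
(B,R,W): not NE [P1→C gives 9>7; P2→Q gives 9>1]
(C,P,X): not NE [P2→R gives 9>8; P3→Z gives 9>7]
(C,P,Y): not NE [P1→D gives 9>0; P2→R gives 7>5; P3→Z gives 9>4]
(C,P,Z): not NE [P2→R gives 7>5]
(C,P,W): not NE [P2→Q gives 8>6; P3→Z gives 9>4]
(C,Q,X): not NE [P1→D gives 8>6; P2→R gives 9>0; P3→Z gives 6>3]
(C,Q,Y): not NE [P2→R gives 7>3; P3→Z gives 6>0]
(C,Q,Z): not NE [P1→A gives 2>0; P2→R gives 7>3]
(C,Q,W): not NE [P1→A gives 8>6; P3→Z gives 6>2]
(C,R,X): not NE [P1→A gives 9>7; P3→W gives 11>0]
(C,R,Y): not NE [P3→W gives 11>8]
(C,R,Z): not NE [P1→D gives 8>5; P3→W gives 11>5]
(C,R,W): not NE [P2→Q gives 8>3]
(D,P,X): not NE [P1→C gives 7>6; P2→Q gives 11>9; P3→W gives 11>7]
(D,P,Y): not NE [P3→W gives 11>9]
(D,P,Z): not NE [P1→C gives 9>3; P2→Q gives 9>1; P3→W gives 11>9]
(D,P,W): not NE [P1→C gives 8>6; P2→R gives 6>2]
(D,Q,X): NE
(D,Q,Y): not NE [P1→C gives 8>3; P2→P gives 8>3; P3→X gives 10>7]
(D,Q,Z): not NE [P1→A gives 2>1; P3→X gives 10>7]
(D,Q,W): not NE [P1→A gives 8>0; P2→R gives 6>2; P3→X gives 10>8]
(D,R,X): not NE [P1→A gives 9>5; P2→Q gives 11>9; P3→Z gives 6>0]
(D,R,Y): not NE [P1→C gives 8>2; P2→P gives 8>0; P3→Z gives 6>2]
(D,R,Z): not NE [P2→Q gives 9>6]
(D,R,W): not NE [P1→C gives 9>1; P3→Z gives 6>0]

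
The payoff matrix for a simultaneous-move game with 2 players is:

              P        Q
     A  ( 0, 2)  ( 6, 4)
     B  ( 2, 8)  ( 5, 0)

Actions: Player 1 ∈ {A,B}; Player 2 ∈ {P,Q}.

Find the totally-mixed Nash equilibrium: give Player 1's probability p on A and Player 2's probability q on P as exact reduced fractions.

p=4/5, q=1/3

P1 indiff ⇒ q·0+(1-q)·6 = q·2+(1-q)·5 ⇒ q(-2) = (1-q)(-1) ⇒ q = 1/3
P2 indiff ⇒ p·2+(1-p)·8 = p·4+(1-p)·0 ⇒ p(-2) = (1-p)(-8) ⇒ p = 4/5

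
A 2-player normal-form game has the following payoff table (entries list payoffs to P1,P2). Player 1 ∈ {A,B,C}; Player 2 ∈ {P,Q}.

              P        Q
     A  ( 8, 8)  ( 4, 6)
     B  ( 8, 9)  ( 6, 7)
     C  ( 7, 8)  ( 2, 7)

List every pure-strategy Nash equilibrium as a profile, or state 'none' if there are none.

PSNE = {(A,P), (B,P)}

(A,P): NE
(A,Q): not NE [P1→B gives 6>4; P2→P gives 8>6]
(B,P): NE
(B,Q): not NE [P2→P gives 9>7]
(C,P): not NE [P1→B gives 8>7]
(C,Q): not NE [P1→B gives 6>2; P2→P gives 8>7]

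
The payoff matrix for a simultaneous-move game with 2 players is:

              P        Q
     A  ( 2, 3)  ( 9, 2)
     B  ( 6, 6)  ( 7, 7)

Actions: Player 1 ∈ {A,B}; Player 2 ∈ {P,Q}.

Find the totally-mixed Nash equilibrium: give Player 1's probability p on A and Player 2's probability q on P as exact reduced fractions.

P1 indiff ⇒ q·2+(1-q)·9 = q·6+(1-q)·7 ⇒ q(-4) = (1-q)(-2) ⇒ q = 1/3
P2 indiff ⇒ p·3+(1-p)·6 = p·2+(1-p)·7 ⇒ p(1) = (1-p)(1) ⇒ p = 1/2

P1 mixes 1/2 on A; P2 mixes 1/3 on P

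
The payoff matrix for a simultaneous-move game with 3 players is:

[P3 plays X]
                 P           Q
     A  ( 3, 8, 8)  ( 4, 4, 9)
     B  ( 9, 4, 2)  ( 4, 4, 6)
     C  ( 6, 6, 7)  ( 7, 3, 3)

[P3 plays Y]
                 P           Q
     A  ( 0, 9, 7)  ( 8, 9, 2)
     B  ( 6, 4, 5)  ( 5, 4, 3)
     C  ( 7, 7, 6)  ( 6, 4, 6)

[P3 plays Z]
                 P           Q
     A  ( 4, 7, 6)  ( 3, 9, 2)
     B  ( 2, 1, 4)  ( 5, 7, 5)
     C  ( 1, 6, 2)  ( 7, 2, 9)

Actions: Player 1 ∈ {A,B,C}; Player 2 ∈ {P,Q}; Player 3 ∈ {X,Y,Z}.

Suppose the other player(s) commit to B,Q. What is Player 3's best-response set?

u_3(X vs B,Q) = 6
u_3(Y vs B,Q) = 3
u_3(Z vs B,Q) = 5
max payoff 6 at {X}

argmax u_3 = {X}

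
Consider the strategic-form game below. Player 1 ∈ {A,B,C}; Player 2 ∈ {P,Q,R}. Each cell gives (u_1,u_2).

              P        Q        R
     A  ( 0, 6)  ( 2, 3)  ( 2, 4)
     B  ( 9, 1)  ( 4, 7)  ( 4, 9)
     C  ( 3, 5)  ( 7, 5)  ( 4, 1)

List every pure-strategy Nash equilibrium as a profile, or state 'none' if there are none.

(A,P): not NE [P1→B gives 9>0]
(A,Q): not NE [P1→C gives 7>2; P2→P gives 6>3]
(A,R): not NE [P1→C gives 4>2; P2→P gives 6>4]
(B,P): not NE [P2→R gives 9>1]
(B,Q): not NE [P1→C gives 7>4; P2→R gives 9>7]
(B,R): NE
(C,P): not NE [P1→B gives 9>3]
(C,Q): NE
(C,R): not NE [P2→Q gives 5>1]

Nash profiles: (B,R), (C,Q)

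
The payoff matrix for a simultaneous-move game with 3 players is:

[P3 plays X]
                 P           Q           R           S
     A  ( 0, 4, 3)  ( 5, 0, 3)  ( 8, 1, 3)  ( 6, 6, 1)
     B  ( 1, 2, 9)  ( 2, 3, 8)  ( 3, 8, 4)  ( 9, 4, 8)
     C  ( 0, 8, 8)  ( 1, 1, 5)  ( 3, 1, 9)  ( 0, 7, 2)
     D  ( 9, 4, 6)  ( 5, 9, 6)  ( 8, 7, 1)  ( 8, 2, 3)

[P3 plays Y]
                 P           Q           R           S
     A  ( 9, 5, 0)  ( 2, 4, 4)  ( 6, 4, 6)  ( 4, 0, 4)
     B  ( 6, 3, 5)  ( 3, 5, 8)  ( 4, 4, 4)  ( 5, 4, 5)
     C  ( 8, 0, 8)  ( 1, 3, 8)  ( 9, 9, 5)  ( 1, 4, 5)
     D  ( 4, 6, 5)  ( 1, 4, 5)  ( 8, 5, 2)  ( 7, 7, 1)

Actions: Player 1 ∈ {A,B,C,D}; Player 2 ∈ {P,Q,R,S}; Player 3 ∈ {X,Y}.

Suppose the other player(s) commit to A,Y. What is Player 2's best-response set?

u_2(P vs A,Y) = 5
u_2(Q vs A,Y) = 4
u_2(R vs A,Y) = 4
u_2(S vs A,Y) = 0
max payoff 5 at {P}

P2 best: {P}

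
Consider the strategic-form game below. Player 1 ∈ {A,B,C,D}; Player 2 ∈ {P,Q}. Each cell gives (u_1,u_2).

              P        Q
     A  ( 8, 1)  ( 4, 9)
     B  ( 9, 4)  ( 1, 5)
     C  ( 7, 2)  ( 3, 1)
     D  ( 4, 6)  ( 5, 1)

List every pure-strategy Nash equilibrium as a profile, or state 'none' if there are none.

No pure NE.

(A,P): not NE [P1→B gives 9>8; P2→Q gives 9>1]
(A,Q): not NE [P1→D gives 5>4]
(B,P): not NE [P2→Q gives 5>4]
(B,Q): not NE [P1→D gives 5>1]
(C,P): not NE [P1→B gives 9>7]
(C,Q): not NE [P1→D gives 5>3; P2→P gives 2>1]
(D,P): not NE [P1→B gives 9>4]
(D,Q): not NE [P2→P gives 6>1]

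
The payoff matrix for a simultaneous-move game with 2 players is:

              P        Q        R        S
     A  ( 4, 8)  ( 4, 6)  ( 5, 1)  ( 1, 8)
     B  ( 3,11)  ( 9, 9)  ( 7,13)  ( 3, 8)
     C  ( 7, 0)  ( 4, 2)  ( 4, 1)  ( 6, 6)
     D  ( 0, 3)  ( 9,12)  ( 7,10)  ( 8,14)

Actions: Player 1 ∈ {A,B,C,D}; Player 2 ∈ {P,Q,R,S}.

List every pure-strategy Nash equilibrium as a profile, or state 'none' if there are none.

(A,P): not NE [P1→C gives 7>4]
(A,Q): not NE [P1→D gives 9>4; P2→S gives 8>6]
(A,R): not NE [P1→D gives 7>5; P2→S gives 8>1]
(A,S): not NE [P1→D gives 8>1]
(B,P): not NE [P1→C gives 7>3; P2→R gives 13>11]
(B,Q): not NE [P2→R gives 13>9]
(B,R): NE
(B,S): not NE [P1→D gives 8>3; P2→R gives 13>8]
(C,P): not NE [P2→S gives 6>0]
(C,Q): not NE [P1→D gives 9>4; P2→S gives 6>2]
(C,R): not NE [P1→D gives 7>4; P2→S gives 6>1]
(C,S): not NE [P1→D gives 8>6]
(D,P): not NE [P1→C gives 7>0; P2→S gives 14>3]
(D,Q): not NE [P2→S gives 14>12]
(D,R): not NE [P2→S gives 14>10]
(D,S): NE

PSNE = {(B,R), (D,S)}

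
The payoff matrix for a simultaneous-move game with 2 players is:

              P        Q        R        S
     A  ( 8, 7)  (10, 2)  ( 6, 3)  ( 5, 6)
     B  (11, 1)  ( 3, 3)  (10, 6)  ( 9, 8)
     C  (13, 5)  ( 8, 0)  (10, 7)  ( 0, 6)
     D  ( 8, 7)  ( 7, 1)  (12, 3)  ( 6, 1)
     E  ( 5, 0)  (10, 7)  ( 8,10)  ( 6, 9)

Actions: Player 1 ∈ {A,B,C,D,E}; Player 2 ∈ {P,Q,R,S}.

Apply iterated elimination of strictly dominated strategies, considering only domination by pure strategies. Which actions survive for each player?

Remaining: P1:{B,C,D} P2:{P,R,S}

P2 drop Q (R beats it: A:3>2 B:6>3 C:7>0 D:3>1 E:10>7)
P1 drop A (B beats it: P:11>8 R:10>6 S:9>5)
P1 drop E (B beats it: P:11>5 R:10>8 S:9>6)
P1→{B,C,D} P2→{P,R,S}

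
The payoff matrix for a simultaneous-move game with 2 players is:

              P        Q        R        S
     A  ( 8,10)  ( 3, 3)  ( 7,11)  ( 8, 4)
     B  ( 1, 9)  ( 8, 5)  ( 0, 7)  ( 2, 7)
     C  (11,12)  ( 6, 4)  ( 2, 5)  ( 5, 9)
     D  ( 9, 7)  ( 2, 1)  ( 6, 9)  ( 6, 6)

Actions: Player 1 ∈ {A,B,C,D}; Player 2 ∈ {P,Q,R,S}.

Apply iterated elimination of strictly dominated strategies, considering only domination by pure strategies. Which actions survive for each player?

Remaining: P1:{A,C,D} P2:{P,R}

P2 drop Q (P beats it: A:10>3 B:9>5 C:12>4 D:7>1)
P1 drop B (A beats it: P:8>1 R:7>0 S:8>2)
P2 drop S (P beats it: A:10>4 C:12>9 D:7>6)
P1→{A,C,D} P2→{P,R}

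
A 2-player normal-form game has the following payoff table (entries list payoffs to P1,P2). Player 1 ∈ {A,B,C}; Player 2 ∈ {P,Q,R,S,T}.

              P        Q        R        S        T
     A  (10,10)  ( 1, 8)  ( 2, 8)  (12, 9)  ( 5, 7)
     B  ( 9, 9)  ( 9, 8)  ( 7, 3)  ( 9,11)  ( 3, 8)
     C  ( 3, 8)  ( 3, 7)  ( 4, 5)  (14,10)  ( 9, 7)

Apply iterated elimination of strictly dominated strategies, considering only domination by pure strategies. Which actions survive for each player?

P2 drop Q (P beats it: A:10>8 B:9>8 C:8>7)
P2 drop R (P beats it: A:10>8 B:9>3 C:8>5)
P1 drop B (A beats it: P:10>9 S:12>9 T:5>3)
P2 drop T (P beats it: A:10>7 C:8>7)
P1→{A,C} P2→{P,S}

Survivors P1:{A,C} P2:{P,S}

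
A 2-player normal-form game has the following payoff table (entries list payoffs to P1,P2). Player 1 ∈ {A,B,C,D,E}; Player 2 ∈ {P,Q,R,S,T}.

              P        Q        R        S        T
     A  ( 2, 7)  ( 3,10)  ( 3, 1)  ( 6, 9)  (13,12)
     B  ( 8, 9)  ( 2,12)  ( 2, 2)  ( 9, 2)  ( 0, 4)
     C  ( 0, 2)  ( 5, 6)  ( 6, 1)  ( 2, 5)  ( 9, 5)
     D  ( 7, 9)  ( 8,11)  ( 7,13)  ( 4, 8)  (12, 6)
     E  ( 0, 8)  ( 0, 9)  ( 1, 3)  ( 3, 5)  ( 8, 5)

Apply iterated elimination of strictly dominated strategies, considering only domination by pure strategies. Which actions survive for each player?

Remaining: P1:{A,D} P2:{Q,R,T}

P1 drop C (D beats it: P:7>0 Q:8>5 R:7>6 S:4>2 T:12>9)
P1 drop E (A beats it: P:2>0 Q:3>0 R:3>1 S:6>3 T:13>8)
P2 drop P (Q beats it: A:10>7 B:12>9 D:11>9)
P2 drop S (Q beats it: A:10>9 B:12>2 D:11>8)
P1 drop B (A beats it: Q:3>2 R:3>2 T:13>0)
P1→{A,D} P2→{Q,R,T}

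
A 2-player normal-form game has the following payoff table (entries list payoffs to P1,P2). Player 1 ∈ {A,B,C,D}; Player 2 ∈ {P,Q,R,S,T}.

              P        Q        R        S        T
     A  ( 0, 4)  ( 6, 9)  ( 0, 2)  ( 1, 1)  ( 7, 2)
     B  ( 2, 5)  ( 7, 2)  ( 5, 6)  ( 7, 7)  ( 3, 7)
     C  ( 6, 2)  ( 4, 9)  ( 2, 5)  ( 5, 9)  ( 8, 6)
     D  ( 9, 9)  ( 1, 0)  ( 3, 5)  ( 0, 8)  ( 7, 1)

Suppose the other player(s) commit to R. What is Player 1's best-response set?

argmax u_1 = {B}

u_1(A vs R) = 0
u_1(B vs R) = 5
u_1(C vs R) = 2
u_1(D vs R) = 3
max payoff 5 at {B}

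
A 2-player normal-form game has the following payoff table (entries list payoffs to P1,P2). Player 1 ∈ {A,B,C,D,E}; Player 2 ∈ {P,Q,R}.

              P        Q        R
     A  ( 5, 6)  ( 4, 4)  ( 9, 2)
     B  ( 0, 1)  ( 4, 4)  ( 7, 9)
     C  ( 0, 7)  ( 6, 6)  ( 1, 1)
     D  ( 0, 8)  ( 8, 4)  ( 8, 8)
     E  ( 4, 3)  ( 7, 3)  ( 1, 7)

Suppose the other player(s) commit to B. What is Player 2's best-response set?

P2 best: {R}

u_2(P vs B) = 1
u_2(Q vs B) = 4
u_2(R vs B) = 9
max payoff 9 at {R}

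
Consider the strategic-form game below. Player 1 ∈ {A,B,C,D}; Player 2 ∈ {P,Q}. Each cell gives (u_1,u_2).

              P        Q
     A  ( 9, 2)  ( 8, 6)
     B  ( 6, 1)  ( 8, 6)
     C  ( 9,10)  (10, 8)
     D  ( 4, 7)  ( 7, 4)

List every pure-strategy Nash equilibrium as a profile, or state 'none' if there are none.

NE set: (C,P)

(A,P): not NE [P2→Q gives 6>2]
(A,Q): not NE [P1→C gives 10>8]
(B,P): not NE [P1→C gives 9>6; P2→Q gives 6>1]
(B,Q): not NE [P1→C gives 10>8]
(C,P): NE
(C,Q): not NE [P2→P gives 10>8]
(D,P): not NE [P1→C gives 9>4]
(D,Q): not NE [P1→C gives 10>7; P2→P gives 7>4]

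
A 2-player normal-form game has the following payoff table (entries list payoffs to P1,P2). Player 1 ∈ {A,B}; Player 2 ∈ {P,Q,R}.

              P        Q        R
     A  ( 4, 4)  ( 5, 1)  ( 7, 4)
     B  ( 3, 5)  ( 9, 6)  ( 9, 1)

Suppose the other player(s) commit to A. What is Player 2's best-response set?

BR_2 = {P,R}

u_2(P vs A) = 4
u_2(Q vs A) = 1
u_2(R vs A) = 4
max payoff 4 at {P,R}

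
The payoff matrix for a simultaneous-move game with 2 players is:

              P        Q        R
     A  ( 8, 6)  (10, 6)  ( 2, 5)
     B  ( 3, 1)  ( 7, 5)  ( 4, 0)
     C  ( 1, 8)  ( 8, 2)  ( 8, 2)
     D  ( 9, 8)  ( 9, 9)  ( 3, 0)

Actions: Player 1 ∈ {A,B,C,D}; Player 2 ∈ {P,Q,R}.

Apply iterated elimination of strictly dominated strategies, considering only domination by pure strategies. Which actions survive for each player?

IESDS → P1:{A,D} P2:{P,Q}

P2 drop R (P beats it: A:6>5 B:1>0 C:8>2 D:8>0)
P1 drop B (A beats it: P:8>3 Q:10>7)
P1 drop C (A beats it: P:8>1 Q:10>8)
P1→{A,D} P2→{P,Q}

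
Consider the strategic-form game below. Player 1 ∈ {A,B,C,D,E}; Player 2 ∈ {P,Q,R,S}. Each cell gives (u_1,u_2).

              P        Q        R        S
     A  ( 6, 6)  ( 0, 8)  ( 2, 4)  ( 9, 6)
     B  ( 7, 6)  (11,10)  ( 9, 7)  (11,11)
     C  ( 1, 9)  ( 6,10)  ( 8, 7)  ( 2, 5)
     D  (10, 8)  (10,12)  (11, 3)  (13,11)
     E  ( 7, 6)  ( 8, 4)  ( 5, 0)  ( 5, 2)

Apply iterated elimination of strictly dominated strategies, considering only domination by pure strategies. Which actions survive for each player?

IESDS → P1:{B,D} P2:{Q,S}

P1 drop A (B beats it: P:7>6 Q:11>0 R:9>2 S:11>9)
P1 drop C (B beats it: P:7>1 Q:11>6 R:9>8 S:11>2)
P1 drop E (D beats it: P:10>7 Q:10>8 R:11>5 S:13>5)
P2 drop P (Q beats it: B:10>6 D:12>8)
P2 drop R (Q beats it: B:10>7 D:12>3)
P1→{B,D} P2→{Q,S}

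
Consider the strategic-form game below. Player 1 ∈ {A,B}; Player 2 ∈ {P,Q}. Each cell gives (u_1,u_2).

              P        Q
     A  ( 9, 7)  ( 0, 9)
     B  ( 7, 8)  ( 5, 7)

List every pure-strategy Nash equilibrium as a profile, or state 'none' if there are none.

Equilibria: none

(A,P): not NE [P2→Q gives 9>7]
(A,Q): not NE [P1→B gives 5>0]
(B,P): not NE [P1→A gives 9>7]
(B,Q): not NE [P2→P gives 8>7]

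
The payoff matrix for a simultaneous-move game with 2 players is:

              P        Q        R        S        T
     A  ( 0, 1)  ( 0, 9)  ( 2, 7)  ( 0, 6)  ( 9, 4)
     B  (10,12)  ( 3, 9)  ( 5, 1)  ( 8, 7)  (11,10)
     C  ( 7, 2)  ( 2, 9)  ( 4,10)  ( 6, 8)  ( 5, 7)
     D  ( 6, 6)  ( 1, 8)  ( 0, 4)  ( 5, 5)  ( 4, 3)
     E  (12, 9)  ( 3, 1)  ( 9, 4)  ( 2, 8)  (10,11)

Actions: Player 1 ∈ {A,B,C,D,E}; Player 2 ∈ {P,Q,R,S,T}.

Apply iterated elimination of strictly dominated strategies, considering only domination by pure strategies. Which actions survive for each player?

Remaining: P1:{B,E} P2:{P,T}

P1 drop A (B beats it: P:10>0 Q:3>0 R:5>2 S:8>0 T:11>9)
P1 drop C (B beats it: P:10>7 Q:3>2 R:5>4 S:8>6 T:11>5)
P1 drop D (B beats it: P:10>6 Q:3>1 R:5>0 S:8>5 T:11>4)
P2 drop Q (P beats it: B:12>9 E:9>1)
P2 drop R (P beats it: B:12>1 E:9>4)
P2 drop S (P beats it: B:12>7 E:9>8)
P1→{B,E} P2→{P,T}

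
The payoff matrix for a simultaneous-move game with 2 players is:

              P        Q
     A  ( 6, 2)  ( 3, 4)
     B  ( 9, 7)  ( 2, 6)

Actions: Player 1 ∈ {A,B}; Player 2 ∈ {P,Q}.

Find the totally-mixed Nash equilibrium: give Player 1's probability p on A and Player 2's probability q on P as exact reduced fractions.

P1 indiff ⇒ q·6+(1-q)·3 = q·9+(1-q)·2 ⇒ q(-3) = (1-q)(-1) ⇒ q = 1/4
P2 indiff ⇒ p·2+(1-p)·7 = p·4+(1-p)·6 ⇒ p(-2) = (1-p)(-1) ⇒ p = 1/3

p=1/3, q=1/4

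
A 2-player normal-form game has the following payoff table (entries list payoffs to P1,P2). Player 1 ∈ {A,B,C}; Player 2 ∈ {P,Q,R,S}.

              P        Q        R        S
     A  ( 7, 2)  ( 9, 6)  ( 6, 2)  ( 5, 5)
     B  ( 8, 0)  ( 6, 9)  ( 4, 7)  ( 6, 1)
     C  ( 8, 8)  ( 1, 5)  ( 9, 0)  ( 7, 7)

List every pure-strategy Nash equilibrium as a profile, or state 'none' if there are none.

NE set: (A,Q), (C,P)

(A,P): not NE [P1→C gives 8>7; P2→Q gives 6>2]
(A,Q): NE
(A,R): not NE [P1→C gives 9>6; P2→Q gives 6>2]
(A,S): not NE [P1→C gives 7>5; P2→Q gives 6>5]
(B,P): not NE [P2→Q gives 9>0]
(B,Q): not NE [P1→A gives 9>6]
(B,R): not NE [P1→C gives 9>4; P2→Q gives 9>7]
(B,S): not NE [P1→C gives 7>6; P2→Q gives 9>1]
(C,P): NE
(C,Q): not NE [P1→A gives 9>1; P2→P gives 8>5]
(C,R): not NE [P2→P gives 8>0]
(C,S): not NE [P2→P gives 8>7]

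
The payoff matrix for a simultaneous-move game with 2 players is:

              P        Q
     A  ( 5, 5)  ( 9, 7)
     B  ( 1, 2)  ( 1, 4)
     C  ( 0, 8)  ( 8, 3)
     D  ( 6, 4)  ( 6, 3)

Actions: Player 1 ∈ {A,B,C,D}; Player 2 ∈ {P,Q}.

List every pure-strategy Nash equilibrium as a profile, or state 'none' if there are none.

(A,P): not NE [P1→D gives 6>5; P2→Q gives 7>5]
(A,Q): NE
(B,P): not NE [P1→D gives 6>1; P2→Q gives 4>2]
(B,Q): not NE [P1→A gives 9>1]
(C,P): not NE [P1→D gives 6>0]
(C,Q): not NE [P1→A gives 9>8; P2→P gives 8>3]
(D,P): NE
(D,Q): not NE [P1→A gives 9>6; P2→P gives 4>3]

Nash profiles: (A,Q), (D,P)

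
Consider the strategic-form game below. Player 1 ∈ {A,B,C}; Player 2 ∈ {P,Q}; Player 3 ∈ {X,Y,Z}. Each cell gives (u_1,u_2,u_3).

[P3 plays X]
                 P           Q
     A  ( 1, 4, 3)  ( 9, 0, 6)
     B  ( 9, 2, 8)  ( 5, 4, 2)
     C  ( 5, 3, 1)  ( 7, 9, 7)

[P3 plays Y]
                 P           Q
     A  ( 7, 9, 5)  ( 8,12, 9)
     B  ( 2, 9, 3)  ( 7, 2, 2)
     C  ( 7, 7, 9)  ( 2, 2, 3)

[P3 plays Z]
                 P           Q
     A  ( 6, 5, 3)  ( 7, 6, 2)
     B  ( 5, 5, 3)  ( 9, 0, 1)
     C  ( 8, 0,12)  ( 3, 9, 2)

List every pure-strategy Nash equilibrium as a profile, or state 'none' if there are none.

PSNE = {(A,Q,Y)}

(A,P,X): not NE [P1→B gives 9>1; P3→Y gives 5>3]
(A,P,Y): not NE [P2→Q gives 12>9]
(A,P,Z): not NE [P1→C gives 8>6; P2→Q gives 6>5; P3→Y gives 5>3]
(A,Q,X): not NE [P2→P gives 4>0; P3→Y gives 9>6]
(A,Q,Y): NE
(A,Q,Z): not NE [P1→B gives 9>7; P3→Y gives 9>2]
(B,P,X): not NE [P2→Q gives 4>2]
(B,P,Y): not NE [P1→C gives 7>2; P3→X gives 8>3]
(B,P,Z): not NE [P1→C gives 8>5; P3→X gives 8>3]
(B,Q,X): not NE [P1→A gives 9>5]
(B,Q,Y): not NE [P1→A gives 8>7; P2→P gives 9>2]
(B,Q,Z): not NE [P2→P gives 5>0; P3→Y gives 2>1]
(C,P,X): not NE [P1→B gives 9>5; P2→Q gives 9>3; P3→Z gives 12>1]
(C,P,Y): not NE [P3→Z gives 12>9]
(C,P,Z): not NE [P2→Q gives 9>0]
(C,Q,X): not NE [P1→A gives 9>7]
(C,Q,Y): not NE [P1→A gives 8>2; P2→P gives 7>2; P3→X gives 7>3]
(C,Q,Z): not NE [P1→B gives 9>3; P3→X gives 7>2]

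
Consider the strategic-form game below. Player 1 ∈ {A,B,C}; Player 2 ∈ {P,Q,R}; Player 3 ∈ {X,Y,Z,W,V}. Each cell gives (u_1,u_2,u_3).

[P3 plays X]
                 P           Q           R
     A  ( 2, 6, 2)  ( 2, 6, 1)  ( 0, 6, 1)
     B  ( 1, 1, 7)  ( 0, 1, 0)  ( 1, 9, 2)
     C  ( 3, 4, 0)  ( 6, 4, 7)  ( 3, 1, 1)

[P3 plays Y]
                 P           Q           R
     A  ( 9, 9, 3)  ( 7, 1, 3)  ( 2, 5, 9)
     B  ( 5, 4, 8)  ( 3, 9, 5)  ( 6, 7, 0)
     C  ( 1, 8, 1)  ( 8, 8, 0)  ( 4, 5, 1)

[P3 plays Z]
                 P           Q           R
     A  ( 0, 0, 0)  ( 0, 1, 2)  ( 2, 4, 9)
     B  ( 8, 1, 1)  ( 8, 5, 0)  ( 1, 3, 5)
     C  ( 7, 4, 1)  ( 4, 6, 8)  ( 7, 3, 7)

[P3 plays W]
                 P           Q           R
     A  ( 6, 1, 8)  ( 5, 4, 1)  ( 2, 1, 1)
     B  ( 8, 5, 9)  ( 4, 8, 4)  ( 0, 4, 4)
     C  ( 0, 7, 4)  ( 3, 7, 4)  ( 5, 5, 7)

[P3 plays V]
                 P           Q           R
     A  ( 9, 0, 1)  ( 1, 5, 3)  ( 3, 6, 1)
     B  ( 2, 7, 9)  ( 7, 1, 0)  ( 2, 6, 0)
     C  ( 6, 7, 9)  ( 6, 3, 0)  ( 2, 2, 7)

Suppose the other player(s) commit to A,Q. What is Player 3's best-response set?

argmax u_3 = {Y,V}

u_3(X vs A,Q) = 1
u_3(Y vs A,Q) = 3
u_3(Z vs A,Q) = 2
u_3(W vs A,Q) = 1
u_3(V vs A,Q) = 3
max payoff 3 at {Y,V}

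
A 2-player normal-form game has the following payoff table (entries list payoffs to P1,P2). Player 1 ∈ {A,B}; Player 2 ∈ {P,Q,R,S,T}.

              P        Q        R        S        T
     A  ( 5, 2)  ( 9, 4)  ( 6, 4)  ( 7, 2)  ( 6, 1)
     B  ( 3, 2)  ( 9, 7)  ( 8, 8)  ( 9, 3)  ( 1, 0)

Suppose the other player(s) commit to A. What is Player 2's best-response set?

BR_2 = {Q,R}

u_2(P vs A) = 2
u_2(Q vs A) = 4
u_2(R vs A) = 4
u_2(S vs A) = 2
u_2(T vs A) = 1
max payoff 4 at {Q,R}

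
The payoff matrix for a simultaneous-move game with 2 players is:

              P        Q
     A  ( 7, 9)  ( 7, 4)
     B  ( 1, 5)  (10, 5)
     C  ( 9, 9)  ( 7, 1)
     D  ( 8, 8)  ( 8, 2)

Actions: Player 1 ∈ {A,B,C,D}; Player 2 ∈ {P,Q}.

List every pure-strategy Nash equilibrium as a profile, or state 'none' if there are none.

(A,P): not NE [P1→C gives 9>7]
(A,Q): not NE [P1→B gives 10>7; P2→P gives 9>4]
(B,P): not NE [P1→C gives 9>1]
(B,Q): NE
(C,P): NE
(C,Q): not NE [P1→B gives 10>7; P2→P gives 9>1]
(D,P): not NE [P1→C gives 9>8]
(D,Q): not NE [P1→B gives 10>8; P2→P gives 8>2]

NE set: (B,Q), (C,P)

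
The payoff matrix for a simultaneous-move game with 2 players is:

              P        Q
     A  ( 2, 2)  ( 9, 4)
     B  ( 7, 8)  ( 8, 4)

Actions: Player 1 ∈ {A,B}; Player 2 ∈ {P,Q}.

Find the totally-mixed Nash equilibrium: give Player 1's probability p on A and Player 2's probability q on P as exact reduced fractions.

P1 indiff ⇒ q·2+(1-q)·9 = q·7+(1-q)·8 ⇒ q(-5) = (1-q)(-1) ⇒ q = 1/6
P2 indiff ⇒ p·2+(1-p)·8 = p·4+(1-p)·4 ⇒ p(-2) = (1-p)(-4) ⇒ p = 2/3

(p,q) = (2/3, 1/6)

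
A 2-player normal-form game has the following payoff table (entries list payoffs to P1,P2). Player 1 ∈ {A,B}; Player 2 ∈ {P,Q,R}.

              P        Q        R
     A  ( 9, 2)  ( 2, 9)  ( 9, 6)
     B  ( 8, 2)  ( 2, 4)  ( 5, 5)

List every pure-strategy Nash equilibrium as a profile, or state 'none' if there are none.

Nash profiles: (A,Q)

(A,P): not NE [P2→Q gives 9>2]
(A,Q): NE
(A,R): not NE [P2→Q gives 9>6]
(B,P): not NE [P1→A gives 9>8; P2→R gives 5>2]
(B,Q): not NE [P2→R gives 5>4]
(B,R): not NE [P1→A gives 9>5]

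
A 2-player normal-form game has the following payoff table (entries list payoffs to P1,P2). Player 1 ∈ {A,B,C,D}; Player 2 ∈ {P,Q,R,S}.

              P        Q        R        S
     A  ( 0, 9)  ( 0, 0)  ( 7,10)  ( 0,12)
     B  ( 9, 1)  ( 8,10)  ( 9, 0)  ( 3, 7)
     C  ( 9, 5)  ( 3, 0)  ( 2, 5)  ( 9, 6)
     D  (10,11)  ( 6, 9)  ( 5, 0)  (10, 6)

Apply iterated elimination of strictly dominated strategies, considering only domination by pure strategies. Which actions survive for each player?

IESDS → P1:{B,D} P2:{P,Q}

P1 drop A (B beats it: P:9>0 Q:8>0 R:9>7 S:3>0)
P1 drop C (D beats it: P:10>9 Q:6>3 R:5>2 S:10>9)
P2 drop R (P beats it: B:1>0 D:11>0)
P2 drop S (Q beats it: B:10>7 D:9>6)
P1→{B,D} P2→{P,Q}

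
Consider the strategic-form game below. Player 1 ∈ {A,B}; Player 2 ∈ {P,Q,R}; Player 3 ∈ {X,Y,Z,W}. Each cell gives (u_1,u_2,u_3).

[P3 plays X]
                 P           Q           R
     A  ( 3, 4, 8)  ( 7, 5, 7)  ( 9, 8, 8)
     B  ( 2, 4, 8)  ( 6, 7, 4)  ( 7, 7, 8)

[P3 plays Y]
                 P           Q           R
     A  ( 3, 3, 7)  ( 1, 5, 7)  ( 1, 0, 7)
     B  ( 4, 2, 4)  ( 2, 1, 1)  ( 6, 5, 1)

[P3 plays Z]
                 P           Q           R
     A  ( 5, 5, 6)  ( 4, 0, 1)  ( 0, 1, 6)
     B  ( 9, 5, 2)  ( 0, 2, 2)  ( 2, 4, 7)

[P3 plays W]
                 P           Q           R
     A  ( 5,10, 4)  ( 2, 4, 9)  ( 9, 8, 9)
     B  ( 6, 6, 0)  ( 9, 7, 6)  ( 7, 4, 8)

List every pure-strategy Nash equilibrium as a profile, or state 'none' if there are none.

PSNE = {(B,Q,W)}

(A,P,X): not NE [P2→R gives 8>4]
(A,P,Y): not NE [P1→B gives 4>3; P2→Q gives 5>3; P3→X gives 8>7]
(A,P,Z): not NE [P1→B gives 9>5; P3→X gives 8>6]
(A,P,W): not NE [P1→B gives 6>5; P3→X gives 8>4]
(A,Q,X): not NE [P2→R gives 8>5; P3→W gives 9>7]
(A,Q,Y): not NE [P1→B gives 2>1; P3→W gives 9>7]
(A,Q,Z): not NE [P2→P gives 5>0; P3→W gives 9>1]
(A,Q,W): not NE [P1→B gives 9>2; P2→P gives 10>4]
(A,R,X): not NE [P3→W gives 9>8]
(A,R,Y): not NE [P1→B gives 6>1; P2→Q gives 5>0; P3→W gives 9>7]
(A,R,Z): not NE [P1→B gives 2>0; P2→P gives 5>1; P3→W gives 9>6]
(A,R,W): not NE [P2→P gives 10>8]
(B,P,X): not NE [P1→A gives 3>2; P2→R gives 7>4]
(B,P,Y): not NE [P2→R gives 5>2; P3→X gives 8>4]
(B,P,Z): not NE [P3→X gives 8>2]
(B,P,W): not NE [P2→Q gives 7>6; P3→X gives 8>0]
(B,Q,X): not NE [P1→A gives 7>6; P3→W gives 6>4]
(B,Q,Y): not NE [P2→R gives 5>1; P3→W gives 6>1]
(B,Q,Z): not NE [P1→A gives 4>0; P2→P gives 5>2; P3→W gives 6>2]
(B,Q,W): NE
(B,R,X): not NE [P1→A gives 9>7]
(B,R,Y): not NE [P3→W gives 8>1]
(B,R,Z): not NE [P2→P gives 5>4; P3→W gives 8>7]
(B,R,W): not NE [P1→A gives 9>7; P2→Q gives 7>4]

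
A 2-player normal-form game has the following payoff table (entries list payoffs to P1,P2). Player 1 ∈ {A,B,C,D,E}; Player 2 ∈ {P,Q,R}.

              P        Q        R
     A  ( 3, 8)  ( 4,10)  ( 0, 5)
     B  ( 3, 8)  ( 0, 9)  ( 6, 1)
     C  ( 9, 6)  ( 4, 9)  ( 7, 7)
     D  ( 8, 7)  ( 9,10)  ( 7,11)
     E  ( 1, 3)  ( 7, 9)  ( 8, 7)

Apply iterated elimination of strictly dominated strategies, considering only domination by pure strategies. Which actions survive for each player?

Survivors P1:{D,E} P2:{Q,R}

P1 drop A (D beats it: P:8>3 Q:9>4 R:7>0)
P1 drop B (C beats it: P:9>3 Q:4>0 R:7>6)
P2 drop P (Q beats it: C:9>6 D:10>7 E:9>3)
P1 drop C (E beats it: Q:7>4 R:8>7)
P1→{D,E} P2→{Q,R}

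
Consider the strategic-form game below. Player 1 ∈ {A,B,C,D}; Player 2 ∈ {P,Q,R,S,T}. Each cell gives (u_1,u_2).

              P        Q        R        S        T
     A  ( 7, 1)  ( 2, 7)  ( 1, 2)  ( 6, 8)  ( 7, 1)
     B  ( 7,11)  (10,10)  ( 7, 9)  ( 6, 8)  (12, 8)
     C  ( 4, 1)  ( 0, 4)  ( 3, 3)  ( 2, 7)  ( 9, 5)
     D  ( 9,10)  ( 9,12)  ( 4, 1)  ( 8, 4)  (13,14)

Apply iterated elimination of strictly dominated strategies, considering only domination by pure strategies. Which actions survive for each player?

Survivors P1:{B,D} P2:{P,Q,T}

P1 drop A (D beats it: P:9>7 Q:9>2 R:4>1 S:8>6 T:13>7)
P1 drop C (B beats it: P:7>4 Q:10>0 R:7>3 S:6>2 T:12>9)
P2 drop R (P beats it: B:11>9 D:10>1)
P2 drop S (P beats it: B:11>8 D:10>4)
P1→{B,D} P2→{P,Q,T}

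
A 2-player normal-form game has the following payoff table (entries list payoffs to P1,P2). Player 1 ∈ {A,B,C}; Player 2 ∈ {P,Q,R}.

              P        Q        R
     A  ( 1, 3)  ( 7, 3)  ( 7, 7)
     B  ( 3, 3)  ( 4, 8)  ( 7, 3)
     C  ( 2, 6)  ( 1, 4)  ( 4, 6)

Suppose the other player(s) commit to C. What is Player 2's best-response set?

argmax u_2 = {P,R}

u_2(P vs C) = 6
u_2(Q vs C) = 4
u_2(R vs C) = 6
max payoff 6 at {P,R}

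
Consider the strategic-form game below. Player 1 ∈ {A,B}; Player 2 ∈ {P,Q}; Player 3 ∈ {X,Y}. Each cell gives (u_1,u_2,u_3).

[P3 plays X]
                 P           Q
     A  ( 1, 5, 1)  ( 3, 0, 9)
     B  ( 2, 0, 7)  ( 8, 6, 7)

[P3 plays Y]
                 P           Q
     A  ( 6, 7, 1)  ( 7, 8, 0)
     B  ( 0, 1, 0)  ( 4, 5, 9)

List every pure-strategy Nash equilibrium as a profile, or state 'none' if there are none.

PSNE: ∅

(A,P,X): not NE [P1→B gives 2>1]
(A,P,Y): not NE [P2→Q gives 8>7]
(A,Q,X): not NE [P1→B gives 8>3; P2→P gives 5>0]
(A,Q,Y): not NE [P3→X gives 9>0]
(B,P,X): not NE [P2→Q gives 6>0]
(B,P,Y): not NE [P1→A gives 6>0; P2→Q gives 5>1; P3→X gives 7>0]
(B,Q,X): not NE [P3→Y gives 9>7]
(B,Q,Y): not NE [P1→A gives 7>4]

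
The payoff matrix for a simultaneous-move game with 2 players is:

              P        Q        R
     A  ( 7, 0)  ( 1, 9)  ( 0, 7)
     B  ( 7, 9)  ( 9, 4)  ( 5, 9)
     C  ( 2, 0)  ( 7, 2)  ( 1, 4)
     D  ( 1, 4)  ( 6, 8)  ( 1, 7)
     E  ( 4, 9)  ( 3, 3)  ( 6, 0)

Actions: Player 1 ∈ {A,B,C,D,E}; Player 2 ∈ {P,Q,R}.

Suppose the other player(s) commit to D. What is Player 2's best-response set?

argmax u_2 = {Q}

u_2(P vs D) = 4
u_2(Q vs D) = 8
u_2(R vs D) = 7
max payoff 8 at {Q}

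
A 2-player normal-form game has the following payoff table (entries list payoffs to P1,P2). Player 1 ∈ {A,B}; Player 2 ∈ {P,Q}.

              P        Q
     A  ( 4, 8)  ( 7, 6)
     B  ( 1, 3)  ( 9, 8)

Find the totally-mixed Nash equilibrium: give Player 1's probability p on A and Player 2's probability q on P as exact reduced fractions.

P1 indiff ⇒ q·4+(1-q)·7 = q·1+(1-q)·9 ⇒ q(3) = (1-q)(2) ⇒ q = 2/5
P2 indiff ⇒ p·8+(1-p)·3 = p·6+(1-p)·8 ⇒ p(2) = (1-p)(5) ⇒ p = 5/7

P1 mixes 5/7 on A; P2 mixes 2/5 on P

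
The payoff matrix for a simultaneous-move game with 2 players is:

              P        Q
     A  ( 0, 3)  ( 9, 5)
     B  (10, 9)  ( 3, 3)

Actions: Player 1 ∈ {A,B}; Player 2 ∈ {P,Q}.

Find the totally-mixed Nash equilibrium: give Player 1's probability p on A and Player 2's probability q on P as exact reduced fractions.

P1 indiff ⇒ q·0+(1-q)·9 = q·10+(1-q)·3 ⇒ q(-10) = (1-q)(-6) ⇒ q = 3/8
P2 indiff ⇒ p·3+(1-p)·9 = p·5+(1-p)·3 ⇒ p(-2) = (1-p)(-6) ⇒ p = 3/4

(p,q) = (3/4, 3/8)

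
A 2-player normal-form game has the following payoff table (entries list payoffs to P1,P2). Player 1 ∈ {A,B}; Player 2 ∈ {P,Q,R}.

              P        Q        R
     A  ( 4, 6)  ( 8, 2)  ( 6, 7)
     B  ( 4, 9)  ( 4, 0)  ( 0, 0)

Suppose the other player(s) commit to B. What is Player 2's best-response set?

P2 best: {P}

u_2(P vs B) = 9
u_2(Q vs B) = 0
u_2(R vs B) = 0
max payoff 9 at {P}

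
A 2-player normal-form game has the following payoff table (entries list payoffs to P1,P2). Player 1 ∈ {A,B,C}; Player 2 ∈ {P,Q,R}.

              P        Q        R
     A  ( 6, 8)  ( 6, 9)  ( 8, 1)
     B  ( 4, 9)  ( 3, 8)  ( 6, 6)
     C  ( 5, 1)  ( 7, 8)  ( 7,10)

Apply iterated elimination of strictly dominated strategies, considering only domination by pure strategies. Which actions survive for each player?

P1 drop B (A beats it: P:6>4 Q:6>3 R:8>6)
P2 drop P (Q beats it: A:9>8 C:8>1)
P1→{A,C} P2→{Q,R}

IESDS → P1:{A,C} P2:{Q,R}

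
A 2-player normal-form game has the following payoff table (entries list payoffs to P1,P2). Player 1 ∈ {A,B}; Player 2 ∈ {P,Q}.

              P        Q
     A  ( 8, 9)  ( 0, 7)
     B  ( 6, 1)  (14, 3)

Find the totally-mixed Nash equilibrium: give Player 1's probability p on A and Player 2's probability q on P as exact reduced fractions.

p=1/2, q=7/8

P1 indiff ⇒ q·8+(1-q)·0 = q·6+(1-q)·14 ⇒ q(2) = (1-q)(14) ⇒ q = 7/8
P2 indiff ⇒ p·9+(1-p)·1 = p·7+(1-p)·3 ⇒ p(2) = (1-p)(2) ⇒ p = 1/2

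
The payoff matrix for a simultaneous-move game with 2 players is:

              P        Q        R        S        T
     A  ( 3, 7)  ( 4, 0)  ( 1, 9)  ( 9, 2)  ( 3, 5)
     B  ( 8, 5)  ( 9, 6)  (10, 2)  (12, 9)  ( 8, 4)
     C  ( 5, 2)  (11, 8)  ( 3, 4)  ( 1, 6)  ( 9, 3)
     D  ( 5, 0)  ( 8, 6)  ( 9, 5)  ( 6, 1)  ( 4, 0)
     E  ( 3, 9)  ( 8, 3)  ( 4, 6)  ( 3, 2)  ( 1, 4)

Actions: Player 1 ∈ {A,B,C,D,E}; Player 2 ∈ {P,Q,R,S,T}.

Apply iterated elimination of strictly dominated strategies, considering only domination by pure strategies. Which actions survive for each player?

P1 drop A (B beats it: P:8>3 Q:9>4 R:10>1 S:12>9 T:8>3)
P1 drop D (B beats it: P:8>5 Q:9>8 R:10>9 S:12>6 T:8>4)
P1 drop E (B beats it: P:8>3 Q:9>8 R:10>4 S:12>3 T:8>1)
P2 drop P (Q beats it: B:6>5 C:8>2)
P2 drop R (Q beats it: B:6>2 C:8>4)
P2 drop T (Q beats it: B:6>4 C:8>3)
P1→{B,C} P2→{Q,S}

Survivors P1:{B,C} P2:{Q,S}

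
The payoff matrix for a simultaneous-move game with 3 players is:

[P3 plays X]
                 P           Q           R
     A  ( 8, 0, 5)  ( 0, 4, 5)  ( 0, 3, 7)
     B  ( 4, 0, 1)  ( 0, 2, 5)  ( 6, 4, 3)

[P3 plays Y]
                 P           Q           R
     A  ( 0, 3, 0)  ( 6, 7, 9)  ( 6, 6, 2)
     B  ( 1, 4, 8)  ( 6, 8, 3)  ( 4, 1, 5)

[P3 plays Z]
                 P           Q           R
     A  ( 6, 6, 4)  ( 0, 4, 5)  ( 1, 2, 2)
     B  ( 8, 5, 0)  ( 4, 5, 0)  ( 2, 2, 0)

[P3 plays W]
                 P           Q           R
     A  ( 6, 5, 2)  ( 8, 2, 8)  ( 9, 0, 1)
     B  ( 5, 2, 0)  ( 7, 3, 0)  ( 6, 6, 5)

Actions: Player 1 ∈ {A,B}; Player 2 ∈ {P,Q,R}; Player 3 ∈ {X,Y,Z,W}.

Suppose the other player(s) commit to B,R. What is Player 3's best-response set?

P3 best: {Y,W}

u_3(X vs B,R) = 3
u_3(Y vs B,R) = 5
u_3(Z vs B,R) = 0
u_3(W vs B,R) = 5
max payoff 5 at {Y,W}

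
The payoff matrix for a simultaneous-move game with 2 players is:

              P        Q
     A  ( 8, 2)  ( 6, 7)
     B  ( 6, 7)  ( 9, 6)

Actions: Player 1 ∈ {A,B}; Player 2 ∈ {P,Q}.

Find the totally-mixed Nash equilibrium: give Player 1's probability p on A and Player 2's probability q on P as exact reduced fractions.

P1 indiff ⇒ q·8+(1-q)·6 = q·6+(1-q)·9 ⇒ q(2) = (1-q)(3) ⇒ q = 3/5
P2 indiff ⇒ p·2+(1-p)·7 = p·7+(1-p)·6 ⇒ p(-5) = (1-p)(-1) ⇒ p = 1/6

p=1/6, q=3/5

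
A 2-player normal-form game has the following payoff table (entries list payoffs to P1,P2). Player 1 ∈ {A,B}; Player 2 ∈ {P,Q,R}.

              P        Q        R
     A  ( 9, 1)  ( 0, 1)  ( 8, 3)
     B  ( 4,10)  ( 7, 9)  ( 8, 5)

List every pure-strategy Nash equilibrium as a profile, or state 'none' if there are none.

(A,P): not NE [P2→R gives 3>1]
(A,Q): not NE [P1→B gives 7>0; P2→R gives 3>1]
(A,R): NE
(B,P): not NE [P1→A gives 9>4]
(B,Q): not NE [P2→P gives 10>9]
(B,R): not NE [P2→P gives 10>5]

Nash profiles: (A,R)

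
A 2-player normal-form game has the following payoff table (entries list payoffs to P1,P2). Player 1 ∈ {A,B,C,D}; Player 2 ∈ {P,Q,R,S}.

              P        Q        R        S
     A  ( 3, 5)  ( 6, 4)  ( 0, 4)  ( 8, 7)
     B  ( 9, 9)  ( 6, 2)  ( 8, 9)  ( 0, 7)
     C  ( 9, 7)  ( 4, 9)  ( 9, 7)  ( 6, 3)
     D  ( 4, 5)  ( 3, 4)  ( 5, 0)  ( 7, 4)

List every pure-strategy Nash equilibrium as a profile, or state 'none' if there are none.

(A,P): not NE [P1→C gives 9>3; P2→S gives 7>5]
(A,Q): not NE [P2→S gives 7>4]
(A,R): not NE [P1→C gives 9>0; P2→S gives 7>4]
(A,S): NE
(B,P): NE
(B,Q): not NE [P2→R gives 9>2]
(B,R): not NE [P1→C gives 9>8]
(B,S): not NE [P1→A gives 8>0; P2→R gives 9>7]
(C,P): not NE [P2→Q gives 9>7]
(C,Q): not NE [P1→B gives 6>4]
(C,R): not NE [P2→Q gives 9>7]
(C,S): not NE [P1→A gives 8>6; P2→Q gives 9>3]
(D,P): not NE [P1→C gives 9>4]
(D,Q): not NE [P1→B gives 6>3; P2→P gives 5>4]
(D,R): not NE [P1→C gives 9>5; P2→P gives 5>0]
(D,S): not NE [P1→A gives 8>7; P2→P gives 5>4]

Nash profiles: (A,S), (B,P)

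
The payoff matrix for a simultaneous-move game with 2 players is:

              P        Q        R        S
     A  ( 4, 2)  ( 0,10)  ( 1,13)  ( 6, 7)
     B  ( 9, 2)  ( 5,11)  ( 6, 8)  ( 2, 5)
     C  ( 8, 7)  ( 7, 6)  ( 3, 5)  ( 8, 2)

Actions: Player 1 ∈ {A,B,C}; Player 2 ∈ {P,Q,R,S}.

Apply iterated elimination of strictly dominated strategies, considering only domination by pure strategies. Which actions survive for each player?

Remaining: P1:{B,C} P2:{P,Q}

P1 drop A (C beats it: P:8>4 Q:7>0 R:3>1 S:8>6)
P2 drop R (Q beats it: B:11>8 C:6>5)
P2 drop S (Q beats it: B:11>5 C:6>2)
P1→{B,C} P2→{P,Q}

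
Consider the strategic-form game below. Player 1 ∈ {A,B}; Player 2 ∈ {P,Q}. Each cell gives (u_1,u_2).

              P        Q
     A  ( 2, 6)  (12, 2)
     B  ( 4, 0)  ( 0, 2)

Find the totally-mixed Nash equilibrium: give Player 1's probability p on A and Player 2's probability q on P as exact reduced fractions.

P1 indiff ⇒ q·2+(1-q)·12 = q·4+(1-q)·0 ⇒ q(-2) = (1-q)(-12) ⇒ q = 6/7
P2 indiff ⇒ p·6+(1-p)·0 = p·2+(1-p)·2 ⇒ p(4) = (1-p)(2) ⇒ p = 1/3

P1 mixes 1/3 on A; P2 mixes 6/7 on P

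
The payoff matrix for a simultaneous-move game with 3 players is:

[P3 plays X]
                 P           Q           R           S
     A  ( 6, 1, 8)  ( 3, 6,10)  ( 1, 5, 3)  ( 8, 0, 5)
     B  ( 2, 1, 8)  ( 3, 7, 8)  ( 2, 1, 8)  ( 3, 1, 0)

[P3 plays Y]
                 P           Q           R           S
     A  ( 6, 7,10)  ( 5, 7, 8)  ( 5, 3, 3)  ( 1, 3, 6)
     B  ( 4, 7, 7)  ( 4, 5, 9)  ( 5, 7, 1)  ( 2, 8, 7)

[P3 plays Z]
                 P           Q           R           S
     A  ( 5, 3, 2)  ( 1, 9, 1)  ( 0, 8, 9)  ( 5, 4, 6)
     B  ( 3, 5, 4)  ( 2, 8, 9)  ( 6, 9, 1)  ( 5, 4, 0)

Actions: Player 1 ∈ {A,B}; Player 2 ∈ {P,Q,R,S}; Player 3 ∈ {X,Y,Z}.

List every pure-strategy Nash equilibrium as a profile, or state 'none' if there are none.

(A,P,X): not NE [P2→Q gives 6>1; P3→Y gives 10>8]
(A,P,Y): NE
(A,P,Z): not NE [P2→Q gives 9>3; P3→Y gives 10>2]
(A,Q,X): NE
(A,Q,Y): not NE [P3→X gives 10>8]
(A,Q,Z): not NE [P1→B gives 2>1; P3→X gives 10>1]
(A,R,X): not NE [P1→B gives 2>1; P2→Q gives 6>5; P3→Z gives 9>3]
(A,R,Y): not NE [P2→Q gives 7>3; P3→Z gives 9>3]
(A,R,Z): not NE [P1→B gives 6>0; P2→Q gives 9>8]
(A,S,X): not NE [P2→Q gives 6>0; P3→Z gives 6>5]
(A,S,Y): not NE [P1→B gives 2>1; P2→Q gives 7>3]
(A,S,Z): not NE [P2→Q gives 9>4]
(B,P,X): not NE [P1→A gives 6>2; P2→Q gives 7>1]
(B,P,Y): not NE [P1→A gives 6>4; P2→S gives 8>7; P3→X gives 8>7]
(B,P,Z): not NE [P1→A gives 5>3; P2→R gives 9>5; P3→X gives 8>4]
(B,Q,X): not NE [P3→Z gives 9>8]
(B,Q,Y): not NE [P1→A gives 5>4; P2→S gives 8>5]
(B,Q,Z): not NE [P2→R gives 9>8]
(B,R,X): not NE [P2→Q gives 7>1]
(B,R,Y): not NE [P2→S gives 8>7; P3→X gives 8>1]
(B,R,Z): not NE [P3→X gives 8>1]
(B,S,X): not NE [P1→A gives 8>3; P2→Q gives 7>1; P3→Y gives 7>0]
(B,S,Y): NE
(B,S,Z): not NE [P2→R gives 9>4; P3→Y gives 7>0]

PSNE = {(A,P,Y), (A,Q,X), (B,S,Y)}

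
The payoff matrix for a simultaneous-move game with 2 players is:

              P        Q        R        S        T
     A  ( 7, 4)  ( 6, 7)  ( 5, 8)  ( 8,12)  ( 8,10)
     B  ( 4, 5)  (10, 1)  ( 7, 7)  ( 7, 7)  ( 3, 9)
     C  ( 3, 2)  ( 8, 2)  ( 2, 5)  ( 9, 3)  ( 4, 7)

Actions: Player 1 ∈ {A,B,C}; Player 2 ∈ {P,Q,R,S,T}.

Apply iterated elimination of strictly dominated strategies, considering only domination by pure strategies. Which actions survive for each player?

Survivors P1:{A,C} P2:{S,T}

P2 drop P (R beats it: A:8>4 B:7>5 C:5>2)
P2 drop Q (R beats it: A:8>7 B:7>1 C:5>2)
P2 drop R (T beats it: A:10>8 B:9>7 C:7>5)
P1 drop B (A beats it: S:8>7 T:8>3)
P1→{A,C} P2→{S,T}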